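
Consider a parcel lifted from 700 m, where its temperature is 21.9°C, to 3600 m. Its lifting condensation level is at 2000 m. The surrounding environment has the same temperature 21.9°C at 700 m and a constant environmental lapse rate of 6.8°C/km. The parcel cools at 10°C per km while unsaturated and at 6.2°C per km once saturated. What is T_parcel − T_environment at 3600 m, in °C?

-3.2°C (parcel cooler than environment)

Parcel:
  700 → 2000 m (dry, 10°C/km): ΔT = -10 × 1.3 = -13°C → T = 8.9°C
  2000 → 3600 m (saturated, 6.2°C/km): ΔT = -6.2 × 1.6 = -9.92°C → T = -1.02°C
Environment:
  700 → 3600 m (environment, 6.8°C/km): ΔT = -6.8 × 2.9 = -19.72°C → T = 2.18°C
T_parcel − T_env = -1.02 − 2.18 = -3.2°C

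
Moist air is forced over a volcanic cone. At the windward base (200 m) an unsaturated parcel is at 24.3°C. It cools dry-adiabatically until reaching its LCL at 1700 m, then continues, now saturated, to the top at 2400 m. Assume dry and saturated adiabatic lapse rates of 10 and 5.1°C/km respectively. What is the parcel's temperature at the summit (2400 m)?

Dry to 1700 m: -10 × 1.5 km = -15°C, so T = 9.3°C.
Saturated to 2400 m: -5.1 × 0.7 km = -3.57°C, so T = 5.73°C.

5.73°C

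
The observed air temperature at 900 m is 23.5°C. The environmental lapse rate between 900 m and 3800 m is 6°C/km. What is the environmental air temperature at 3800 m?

900–3800 m, environmental: Δz = 2.9 km ⇒ ΔT = -17.4°C; T = 6.1°C

6.1°C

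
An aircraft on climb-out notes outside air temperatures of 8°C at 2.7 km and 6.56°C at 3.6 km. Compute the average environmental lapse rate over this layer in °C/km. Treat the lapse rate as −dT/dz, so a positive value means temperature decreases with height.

1.6°C/km

Γ = −ΔT/Δz = (8 − 6.56) / (3600 − 2700) m
  = 1.44°C / 0.9 km = 1.6°C/km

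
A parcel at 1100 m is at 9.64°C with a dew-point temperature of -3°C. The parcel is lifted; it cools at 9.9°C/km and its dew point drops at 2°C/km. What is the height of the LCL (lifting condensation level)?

T and T_d converge at 9.9 − 2 = 7.9°C per km
Height above start = (9.64 − (-3)) / 7.9 = 1.6 km
LCL altitude = 1100 m + 1600 m = 2700 m

2700 m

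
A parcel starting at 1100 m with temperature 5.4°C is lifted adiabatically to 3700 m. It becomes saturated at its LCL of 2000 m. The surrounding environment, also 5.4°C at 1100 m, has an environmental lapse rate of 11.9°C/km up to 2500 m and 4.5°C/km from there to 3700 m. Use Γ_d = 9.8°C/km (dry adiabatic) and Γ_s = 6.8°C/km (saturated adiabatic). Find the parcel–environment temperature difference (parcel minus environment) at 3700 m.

Parcel:
  1100 → 2000 m (dry, 9.8°C/km): ΔT = -9.8 × 0.9 = -8.82°C → T = -3.42°C
  2000 → 3700 m (saturated, 6.8°C/km): ΔT = -6.8 × 1.7 = -11.56°C → T = -14.98°C
Environment:
  1100 → 2500 m (environment, lower layer, 11.9°C/km): ΔT = -11.9 × 1.4 = -16.66°C → T = -11.26°C
  2500 → 3700 m (environment, upper layer, 4.5°C/km): ΔT = -4.5 × 1.2 = -5.4°C → T = -16.66°C
T_parcel − T_env = -14.98 − (-16.66) = +1.68°C

+1.68°C (parcel warmer than environment)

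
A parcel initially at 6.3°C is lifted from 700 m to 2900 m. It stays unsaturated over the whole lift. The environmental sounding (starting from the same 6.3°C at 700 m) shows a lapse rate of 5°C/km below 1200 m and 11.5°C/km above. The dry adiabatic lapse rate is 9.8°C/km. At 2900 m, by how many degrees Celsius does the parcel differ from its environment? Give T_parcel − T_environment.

Parcel:
  700 → 2900 m (dry, 9.8°C/km): ΔT = -9.8 × 2.2 = -21.56°C → T = -15.26°C
Environment:
  700 → 1200 m (environment, lower layer, 5°C/km): ΔT = -5 × 0.5 = -2.5°C → T = 3.8°C
  1200 → 2900 m (environment, upper layer, 11.5°C/km): ΔT = -11.5 × 1.7 = -19.55°C → T = -15.75°C
T_parcel − T_env = -15.26 − (-15.75) = +0.49°C

+0.49°C (parcel warmer than environment)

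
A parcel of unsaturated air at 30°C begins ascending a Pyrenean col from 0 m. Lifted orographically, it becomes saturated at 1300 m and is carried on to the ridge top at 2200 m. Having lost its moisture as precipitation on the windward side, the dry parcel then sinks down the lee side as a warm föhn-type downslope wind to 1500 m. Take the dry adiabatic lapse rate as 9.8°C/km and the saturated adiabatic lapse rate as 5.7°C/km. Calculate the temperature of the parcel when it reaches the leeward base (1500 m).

18.99°C

Dry to 1300 m: -9.8 × 1.3 km = -12.74°C, so T = 17.26°C.
Saturated to 2200 m: -5.7 × 0.9 km = -5.13°C, so T = 12.13°C.
Dry descent to 1500 m: +9.8 × 0.7 km = +6.86°C, so T = 18.99°C.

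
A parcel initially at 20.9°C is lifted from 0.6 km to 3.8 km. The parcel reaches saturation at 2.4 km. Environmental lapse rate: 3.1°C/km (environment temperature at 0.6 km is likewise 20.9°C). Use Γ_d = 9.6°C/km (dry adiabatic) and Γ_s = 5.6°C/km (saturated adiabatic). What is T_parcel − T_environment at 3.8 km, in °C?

-15.2°C (parcel cooler than environment)

Parcel:
  600 → 2400 m (dry, 9.6°C/km): ΔT = -9.6 × 1.8 = -17.28°C → T = 3.62°C
  2400 → 3800 m (saturated, 5.6°C/km): ΔT = -5.6 × 1.4 = -7.84°C → T = -4.22°C
Environment:
  600 → 3800 m (environment, 3.1°C/km): ΔT = -3.1 × 3.2 = -9.92°C → T = 10.98°C
T_parcel − T_env = -4.22 − 10.98 = -15.2°C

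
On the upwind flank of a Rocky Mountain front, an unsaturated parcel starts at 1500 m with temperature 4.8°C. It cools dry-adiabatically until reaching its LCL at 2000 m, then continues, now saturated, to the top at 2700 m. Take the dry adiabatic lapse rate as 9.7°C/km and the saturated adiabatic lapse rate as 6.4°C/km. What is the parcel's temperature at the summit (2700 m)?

-4.53°C

From 1500 m to 2000 m (dry): cools by 9.7 × 0.5 = 4.85°C, giving -0.05°C.
From 2000 m to 2700 m (saturated): cools by 6.4 × 0.7 = 4.48°C, giving -4.53°C.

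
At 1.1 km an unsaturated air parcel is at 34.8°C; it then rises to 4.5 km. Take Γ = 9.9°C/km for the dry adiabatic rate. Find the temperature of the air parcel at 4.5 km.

Dry adiabatic to 4500 m: -9.9 × 3.4 km = -33.66°C, so T = 1.14°C.

1.14°C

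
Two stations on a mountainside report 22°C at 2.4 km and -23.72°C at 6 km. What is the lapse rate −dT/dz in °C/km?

12.7°C/km

Γ = −ΔT/Δz = (22 − (-23.72)) / (6000 − 2400) m
  = 45.72°C / 3.6 km = 12.7°C/km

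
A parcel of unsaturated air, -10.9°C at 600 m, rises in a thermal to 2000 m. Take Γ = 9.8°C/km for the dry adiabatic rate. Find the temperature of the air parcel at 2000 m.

-24.62°C

600 → 2000 m (dry adiabatic, 9.8°C/km): ΔT = -9.8 × 1.4 = -13.72°C → T = -24.62°C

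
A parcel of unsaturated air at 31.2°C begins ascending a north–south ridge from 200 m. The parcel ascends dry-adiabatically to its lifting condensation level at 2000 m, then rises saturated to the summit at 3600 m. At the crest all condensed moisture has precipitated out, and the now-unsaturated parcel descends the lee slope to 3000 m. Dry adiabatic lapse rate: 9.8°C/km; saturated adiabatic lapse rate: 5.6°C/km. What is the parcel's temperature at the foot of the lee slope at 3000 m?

200 → 2000 m (dry, 9.8°C/km): ΔT = -9.8 × 1.8 = -17.64°C → T = 13.56°C
2000 → 3600 m (saturated, 5.6°C/km): ΔT = -5.6 × 1.6 = -8.96°C → T = 4.6°C
3600 → 3000 m (dry descent, 9.8°C/km): ΔT = +9.8 × 0.6 = +5.88°C → T = 10.48°C

10.48°C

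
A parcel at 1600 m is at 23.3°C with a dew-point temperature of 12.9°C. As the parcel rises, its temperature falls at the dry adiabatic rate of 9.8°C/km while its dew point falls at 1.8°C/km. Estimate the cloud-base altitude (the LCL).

2900 m

T and T_d converge at 9.8 − 1.8 = 8°C per km
Height above start = (23.3 − 12.9) / 8 = 1.3 km
LCL altitude = 1600 m + 1300 m = 2900 m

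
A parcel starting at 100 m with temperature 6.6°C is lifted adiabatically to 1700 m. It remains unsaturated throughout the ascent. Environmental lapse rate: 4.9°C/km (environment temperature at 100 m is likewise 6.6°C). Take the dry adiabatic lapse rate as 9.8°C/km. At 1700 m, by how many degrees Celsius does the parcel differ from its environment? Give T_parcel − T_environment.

Parcel:
  100 → 1700 m (dry, 9.8°C/km): ΔT = -9.8 × 1.6 = -15.68°C → T = -9.08°C
Environment:
  100 → 1700 m (environment, 4.9°C/km): ΔT = -4.9 × 1.6 = -7.84°C → T = -1.24°C
T_parcel − T_env = -9.08 − (-1.24) = -7.84°C

-7.84°C (parcel cooler than environment)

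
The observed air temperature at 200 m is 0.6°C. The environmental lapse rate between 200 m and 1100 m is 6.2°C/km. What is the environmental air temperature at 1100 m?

-4.98°C

200–1100 m, environmental: Δz = 0.9 km ⇒ ΔT = -5.58°C; T = -4.98°C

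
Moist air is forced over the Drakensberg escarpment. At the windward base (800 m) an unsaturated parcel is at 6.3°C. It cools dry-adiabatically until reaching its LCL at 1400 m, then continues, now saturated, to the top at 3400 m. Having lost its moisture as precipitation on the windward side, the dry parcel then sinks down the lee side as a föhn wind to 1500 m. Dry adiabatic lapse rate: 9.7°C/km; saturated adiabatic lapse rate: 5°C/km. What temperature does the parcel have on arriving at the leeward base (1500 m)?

8.91°C

800 → 1400 m (dry, 9.7°C/km): ΔT = -9.7 × 0.6 = -5.82°C → T = 0.48°C
1400 → 3400 m (saturated, 5°C/km): ΔT = -5 × 2 = -10°C → T = -9.52°C
3400 → 1500 m (dry descent, 9.7°C/km): ΔT = +9.7 × 1.9 = +18.43°C → T = 8.91°C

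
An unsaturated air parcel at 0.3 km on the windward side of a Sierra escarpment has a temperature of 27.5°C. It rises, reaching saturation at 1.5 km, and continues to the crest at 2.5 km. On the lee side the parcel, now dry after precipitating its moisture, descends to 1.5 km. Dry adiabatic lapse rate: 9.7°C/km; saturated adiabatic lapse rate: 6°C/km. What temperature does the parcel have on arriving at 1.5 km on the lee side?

19.56°C

From 300 m to 1500 m (dry): cools by 9.7 × 1.2 = 11.64°C, giving 15.86°C.
From 1500 m to 2500 m (saturated): cools by 6 × 1 = 6°C, giving 9.86°C.
From 2500 m to 1500 m (dry descent): warms by 9.7 × 1 = 9.7°C, giving 19.56°C.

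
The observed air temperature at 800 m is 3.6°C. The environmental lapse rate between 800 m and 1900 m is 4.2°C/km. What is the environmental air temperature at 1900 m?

From 800 m to 1900 m (environmental): cools by 4.2 × 1.1 = 4.62°C, giving -1.02°C.

-1.02°C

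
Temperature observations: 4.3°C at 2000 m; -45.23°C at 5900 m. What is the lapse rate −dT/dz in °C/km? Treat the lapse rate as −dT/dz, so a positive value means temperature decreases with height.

Γ = −ΔT/Δz = (4.3 − (-45.23)) / (5900 − 2000) m
  = 49.53°C / 3.9 km = 12.7°C/km

12.7°C/km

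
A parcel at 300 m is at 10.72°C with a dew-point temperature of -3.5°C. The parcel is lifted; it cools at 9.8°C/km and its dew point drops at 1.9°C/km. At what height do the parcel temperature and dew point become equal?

T and T_d converge at 9.8 − 1.9 = 7.9°C per km
Height above start = (10.72 − (-3.5)) / 7.9 = 1.8 km
LCL altitude = 300 m + 1800 m = 2100 m

2100 m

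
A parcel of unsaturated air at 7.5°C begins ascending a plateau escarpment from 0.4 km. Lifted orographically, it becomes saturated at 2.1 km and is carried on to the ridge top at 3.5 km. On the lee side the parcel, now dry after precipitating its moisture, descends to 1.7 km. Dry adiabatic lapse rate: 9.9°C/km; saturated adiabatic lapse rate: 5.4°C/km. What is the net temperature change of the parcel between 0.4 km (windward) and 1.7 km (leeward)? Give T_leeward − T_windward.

From 400 m to 2100 m (dry): cools by 9.9 × 1.7 = 16.83°C, giving -9.33°C.
From 2100 m to 3500 m (saturated): cools by 5.4 × 1.4 = 7.56°C, giving -16.89°C.
From 3500 m to 1700 m (dry descent): warms by 9.9 × 1.8 = 17.82°C, giving 0.93°C.
Net change vs windward start: 0.93 − 7.5 = -6.57°C

-6.57°C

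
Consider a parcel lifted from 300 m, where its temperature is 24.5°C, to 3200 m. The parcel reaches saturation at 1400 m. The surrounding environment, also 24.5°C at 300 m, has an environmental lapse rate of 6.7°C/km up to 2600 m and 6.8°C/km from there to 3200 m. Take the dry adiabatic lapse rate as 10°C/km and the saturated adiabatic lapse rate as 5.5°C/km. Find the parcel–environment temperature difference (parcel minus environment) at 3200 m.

Parcel:
  300 → 1400 m (dry, 10°C/km): ΔT = -10 × 1.1 = -11°C → T = 13.5°C
  1400 → 3200 m (saturated, 5.5°C/km): ΔT = -5.5 × 1.8 = -9.9°C → T = 3.6°C
Environment:
  300 → 2600 m (environment, lower layer, 6.7°C/km): ΔT = -6.7 × 2.3 = -15.41°C → T = 9.09°C
  2600 → 3200 m (environment, upper layer, 6.8°C/km): ΔT = -6.8 × 0.6 = -4.08°C → T = 5.01°C
T_parcel − T_env = 3.6 − 5.01 = -1.41°C

-1.41°C (parcel cooler than environment)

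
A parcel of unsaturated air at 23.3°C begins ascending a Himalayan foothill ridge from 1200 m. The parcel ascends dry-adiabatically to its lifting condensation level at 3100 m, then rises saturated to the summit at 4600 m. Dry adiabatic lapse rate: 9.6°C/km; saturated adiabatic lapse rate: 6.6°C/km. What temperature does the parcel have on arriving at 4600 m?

Dry to 3100 m: -9.6 × 1.9 km = -18.24°C, so T = 5.06°C.
Saturated to 4600 m: -6.6 × 1.5 km = -9.9°C, so T = -4.84°C.

-4.84°C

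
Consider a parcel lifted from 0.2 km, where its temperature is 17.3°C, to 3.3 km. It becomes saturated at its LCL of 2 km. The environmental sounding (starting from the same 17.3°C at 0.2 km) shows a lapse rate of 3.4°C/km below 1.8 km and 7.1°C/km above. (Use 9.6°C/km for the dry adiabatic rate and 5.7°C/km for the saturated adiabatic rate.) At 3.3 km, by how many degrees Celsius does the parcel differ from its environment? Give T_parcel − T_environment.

-8.6°C (parcel cooler than environment)

Parcel:
  200–2000 m, dry: Δz = 1.8 km ⇒ ΔT = -17.28°C; T = 0.02°C
  2000–3300 m, saturated: Δz = 1.3 km ⇒ ΔT = -7.41°C; T = -7.39°C
Environment:
  200–1800 m, environment, lower layer: Δz = 1.6 km ⇒ ΔT = -5.44°C; T = 11.86°C
  1800–3300 m, environment, upper layer: Δz = 1.5 km ⇒ ΔT = -10.65°C; T = 1.21°C
T_parcel − T_env = -7.39 − 1.21 = -8.6°C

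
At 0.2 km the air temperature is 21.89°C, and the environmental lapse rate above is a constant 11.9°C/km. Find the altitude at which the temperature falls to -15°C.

3.3 km

Height above start = (21.89 − (-15)) / 11.9 = 3.1 km
Altitude = 200 m + 3100 m = 3300 m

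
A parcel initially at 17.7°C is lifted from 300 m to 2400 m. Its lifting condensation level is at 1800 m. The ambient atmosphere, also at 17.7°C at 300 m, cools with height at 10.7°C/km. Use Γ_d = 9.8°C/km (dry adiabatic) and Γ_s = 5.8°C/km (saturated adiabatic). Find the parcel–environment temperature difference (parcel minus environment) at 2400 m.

Parcel:
  300 → 1800 m (dry, 9.8°C/km): ΔT = -9.8 × 1.5 = -14.7°C → T = 3°C
  1800 → 2400 m (saturated, 5.8°C/km): ΔT = -5.8 × 0.6 = -3.48°C → T = -0.48°C
Environment:
  300 → 2400 m (environment, 10.7°C/km): ΔT = -10.7 × 2.1 = -22.47°C → T = -4.77°C
T_parcel − T_env = -0.48 − (-4.77) = +4.29°C

+4.29°C (parcel warmer than environment)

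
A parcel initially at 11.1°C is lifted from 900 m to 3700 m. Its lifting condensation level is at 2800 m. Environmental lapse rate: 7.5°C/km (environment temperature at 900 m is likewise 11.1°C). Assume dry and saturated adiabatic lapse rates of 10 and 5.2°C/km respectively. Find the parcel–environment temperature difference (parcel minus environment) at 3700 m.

-2.68°C (parcel cooler than environment)

Parcel:
  900 → 2800 m (dry, 10°C/km): ΔT = -10 × 1.9 = -19°C → T = -7.9°C
  2800 → 3700 m (saturated, 5.2°C/km): ΔT = -5.2 × 0.9 = -4.68°C → T = -12.58°C
Environment:
  900 → 3700 m (environment, 7.5°C/km): ΔT = -7.5 × 2.8 = -21°C → T = -9.9°C
T_parcel − T_env = -12.58 − (-9.9) = -2.68°C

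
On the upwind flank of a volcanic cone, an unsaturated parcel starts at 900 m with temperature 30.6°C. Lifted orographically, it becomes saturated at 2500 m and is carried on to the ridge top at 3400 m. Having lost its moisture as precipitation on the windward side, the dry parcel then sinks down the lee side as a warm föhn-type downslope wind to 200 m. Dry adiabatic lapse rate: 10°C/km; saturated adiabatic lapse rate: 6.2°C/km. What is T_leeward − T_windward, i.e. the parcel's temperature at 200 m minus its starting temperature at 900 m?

From 900 m to 2500 m (dry): cools by 10 × 1.6 = 16°C, giving 14.6°C.
From 2500 m to 3400 m (saturated): cools by 6.2 × 0.9 = 5.58°C, giving 9.02°C.
From 3400 m to 200 m (dry descent): warms by 10 × 3.2 = 32°C, giving 41.02°C.
Net change vs windward start: 41.02 − 30.6 = +10.42°C

+10.42°C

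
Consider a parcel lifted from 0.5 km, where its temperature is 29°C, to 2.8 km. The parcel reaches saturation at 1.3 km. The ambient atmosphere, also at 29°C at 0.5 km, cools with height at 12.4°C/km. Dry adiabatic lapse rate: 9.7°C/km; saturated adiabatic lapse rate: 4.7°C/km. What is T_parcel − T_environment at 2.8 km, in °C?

Parcel:
  500 → 1300 m (dry, 9.7°C/km): ΔT = -9.7 × 0.8 = -7.76°C → T = 21.24°C
  1300 → 2800 m (saturated, 4.7°C/km): ΔT = -4.7 × 1.5 = -7.05°C → T = 14.19°C
Environment:
  500 → 2800 m (environment, 12.4°C/km): ΔT = -12.4 × 2.3 = -28.52°C → T = 0.48°C
T_parcel − T_env = 14.19 − 0.48 = +13.71°C

+13.71°C (parcel warmer than environment)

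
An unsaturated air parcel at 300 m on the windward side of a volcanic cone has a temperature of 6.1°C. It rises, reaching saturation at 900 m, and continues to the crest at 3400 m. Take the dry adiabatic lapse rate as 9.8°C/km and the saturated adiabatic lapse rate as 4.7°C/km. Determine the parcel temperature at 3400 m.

300 → 900 m (dry, 9.8°C/km): ΔT = -9.8 × 0.6 = -5.88°C → T = 0.22°C
900 → 3400 m (saturated, 4.7°C/km): ΔT = -4.7 × 2.5 = -11.75°C → T = -11.53°C

-11.53°C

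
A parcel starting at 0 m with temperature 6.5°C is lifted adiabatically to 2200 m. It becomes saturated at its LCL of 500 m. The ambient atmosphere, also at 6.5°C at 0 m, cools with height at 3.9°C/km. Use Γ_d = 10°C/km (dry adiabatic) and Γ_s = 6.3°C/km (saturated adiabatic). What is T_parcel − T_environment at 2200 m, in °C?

-7.13°C (parcel cooler than environment)

Parcel:
  0–500 m, dry: Δz = 0.5 km ⇒ ΔT = -5°C; T = 1.5°C
  500–2200 m, saturated: Δz = 1.7 km ⇒ ΔT = -10.71°C; T = -9.21°C
Environment:
  0–2200 m, environment: Δz = 2.2 km ⇒ ΔT = -8.58°C; T = -2.08°C
T_parcel − T_env = -9.21 − (-2.08) = -7.13°C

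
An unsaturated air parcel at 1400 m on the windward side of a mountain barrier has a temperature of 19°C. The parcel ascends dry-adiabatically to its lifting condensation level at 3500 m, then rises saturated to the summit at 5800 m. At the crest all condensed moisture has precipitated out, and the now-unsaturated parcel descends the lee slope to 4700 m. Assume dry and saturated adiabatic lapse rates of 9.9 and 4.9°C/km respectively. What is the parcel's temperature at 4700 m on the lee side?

1400–3500 m, dry: Δz = 2.1 km ⇒ ΔT = -20.79°C; T = -1.79°C
3500–5800 m, saturated: Δz = 2.3 km ⇒ ΔT = -11.27°C; T = -13.06°C
5800–4700 m, dry descent: Δz = 1.1 km ⇒ ΔT = +10.89°C; T = -2.17°C

-2.17°C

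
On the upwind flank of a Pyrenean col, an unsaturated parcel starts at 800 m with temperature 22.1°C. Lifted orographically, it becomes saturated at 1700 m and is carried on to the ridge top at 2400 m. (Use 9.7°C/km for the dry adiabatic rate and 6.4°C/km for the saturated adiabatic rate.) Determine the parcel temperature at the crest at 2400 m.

8.89°C

From 800 m to 1700 m (dry): cools by 9.7 × 0.9 = 8.73°C, giving 13.37°C.
From 1700 m to 2400 m (saturated): cools by 6.4 × 0.7 = 4.48°C, giving 8.89°C.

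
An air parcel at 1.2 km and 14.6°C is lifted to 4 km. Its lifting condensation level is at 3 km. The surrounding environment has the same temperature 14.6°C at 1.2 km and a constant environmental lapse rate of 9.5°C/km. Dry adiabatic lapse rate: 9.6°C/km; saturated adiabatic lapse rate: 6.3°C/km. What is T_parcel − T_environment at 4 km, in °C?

Parcel:
  1200–3000 m, dry: Δz = 1.8 km ⇒ ΔT = -17.28°C; T = -2.68°C
  3000–4000 m, saturated: Δz = 1 km ⇒ ΔT = -6.3°C; T = -8.98°C
Environment:
  1200–4000 m, environment: Δz = 2.8 km ⇒ ΔT = -26.6°C; T = -12°C
T_parcel − T_env = -8.98 − (-12) = +3.02°C

+3.02°C (parcel warmer than environment)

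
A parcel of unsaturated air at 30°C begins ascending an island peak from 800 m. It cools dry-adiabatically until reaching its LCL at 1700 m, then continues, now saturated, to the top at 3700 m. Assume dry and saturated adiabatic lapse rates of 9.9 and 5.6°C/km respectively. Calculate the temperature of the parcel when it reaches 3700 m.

From 800 m to 1700 m (dry): cools by 9.9 × 0.9 = 8.91°C, giving 21.09°C.
From 1700 m to 3700 m (saturated): cools by 5.6 × 2 = 11.2°C, giving 9.89°C.

9.89°C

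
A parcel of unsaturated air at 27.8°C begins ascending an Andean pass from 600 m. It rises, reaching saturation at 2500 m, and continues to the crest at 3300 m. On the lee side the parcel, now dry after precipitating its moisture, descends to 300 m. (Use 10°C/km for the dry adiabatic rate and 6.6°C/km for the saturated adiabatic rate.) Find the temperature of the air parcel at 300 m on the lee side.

Dry to 2500 m: -10 × 1.9 km = -19°C, so T = 8.8°C.
Saturated to 3300 m: -6.6 × 0.8 km = -5.28°C, so T = 3.52°C.
Dry descent to 300 m: +10 × 3 km = +30°C, so T = 33.52°C.

33.52°C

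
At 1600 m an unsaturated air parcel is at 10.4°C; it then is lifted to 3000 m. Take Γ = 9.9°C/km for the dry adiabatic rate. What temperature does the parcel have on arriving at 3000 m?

-3.46°C

1600 → 3000 m (dry adiabatic, 9.9°C/km): ΔT = -9.9 × 1.4 = -13.86°C → T = -3.46°C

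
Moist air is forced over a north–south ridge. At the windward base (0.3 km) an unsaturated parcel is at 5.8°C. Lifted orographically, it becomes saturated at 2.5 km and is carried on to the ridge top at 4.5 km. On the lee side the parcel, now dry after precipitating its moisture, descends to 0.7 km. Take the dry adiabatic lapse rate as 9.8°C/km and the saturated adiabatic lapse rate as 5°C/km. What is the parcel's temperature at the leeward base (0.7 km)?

300–2500 m, dry: Δz = 2.2 km ⇒ ΔT = -21.56°C; T = -15.76°C
2500–4500 m, saturated: Δz = 2 km ⇒ ΔT = -10°C; T = -25.76°C
4500–700 m, dry descent: Δz = 3.8 km ⇒ ΔT = +37.24°C; T = 11.48°C

11.48°C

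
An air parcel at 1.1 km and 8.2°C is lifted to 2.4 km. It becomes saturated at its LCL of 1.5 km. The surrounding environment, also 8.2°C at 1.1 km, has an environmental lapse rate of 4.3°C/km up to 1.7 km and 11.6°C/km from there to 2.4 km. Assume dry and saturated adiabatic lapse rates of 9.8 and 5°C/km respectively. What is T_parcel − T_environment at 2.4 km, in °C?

+2.28°C (parcel warmer than environment)

Parcel:
  1100–1500 m, dry: Δz = 0.4 km ⇒ ΔT = -3.92°C; T = 4.28°C
  1500–2400 m, saturated: Δz = 0.9 km ⇒ ΔT = -4.5°C; T = -0.22°C
Environment:
  1100–1700 m, environment, lower layer: Δz = 0.6 km ⇒ ΔT = -2.58°C; T = 5.62°C
  1700–2400 m, environment, upper layer: Δz = 0.7 km ⇒ ΔT = -8.12°C; T = -2.5°C
T_parcel − T_env = -0.22 − (-2.5) = +2.28°C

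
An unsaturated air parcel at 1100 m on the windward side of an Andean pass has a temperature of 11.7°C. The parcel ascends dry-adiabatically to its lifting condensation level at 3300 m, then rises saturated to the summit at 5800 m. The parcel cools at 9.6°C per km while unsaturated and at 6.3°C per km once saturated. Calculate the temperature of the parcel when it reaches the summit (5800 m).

Dry to 3300 m: -9.6 × 2.2 km = -21.12°C, so T = -9.42°C.
Saturated to 5800 m: -6.3 × 2.5 km = -15.75°C, so T = -25.17°C.

-25.17°C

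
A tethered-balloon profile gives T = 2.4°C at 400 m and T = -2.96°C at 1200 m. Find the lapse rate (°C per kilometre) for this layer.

Γ = −ΔT/Δz = (2.4 − (-2.96)) / (1200 − 400) m
  = 5.36°C / 0.8 km = 6.7°C/km

6.7°C/km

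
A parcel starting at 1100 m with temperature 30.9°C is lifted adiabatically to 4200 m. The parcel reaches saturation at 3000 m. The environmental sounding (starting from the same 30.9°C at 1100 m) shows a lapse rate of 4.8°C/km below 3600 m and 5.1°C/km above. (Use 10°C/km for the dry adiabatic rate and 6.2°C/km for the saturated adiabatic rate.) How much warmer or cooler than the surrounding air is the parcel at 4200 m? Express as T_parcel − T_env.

Parcel:
  1100–3000 m, dry: Δz = 1.9 km ⇒ ΔT = -19°C; T = 11.9°C
  3000–4200 m, saturated: Δz = 1.2 km ⇒ ΔT = -7.44°C; T = 4.46°C
Environment:
  1100–3600 m, environment, lower layer: Δz = 2.5 km ⇒ ΔT = -12°C; T = 18.9°C
  3600–4200 m, environment, upper layer: Δz = 0.6 km ⇒ ΔT = -3.06°C; T = 15.84°C
T_parcel − T_env = 4.46 − 15.84 = -11.38°C

-11.38°C (parcel cooler than environment)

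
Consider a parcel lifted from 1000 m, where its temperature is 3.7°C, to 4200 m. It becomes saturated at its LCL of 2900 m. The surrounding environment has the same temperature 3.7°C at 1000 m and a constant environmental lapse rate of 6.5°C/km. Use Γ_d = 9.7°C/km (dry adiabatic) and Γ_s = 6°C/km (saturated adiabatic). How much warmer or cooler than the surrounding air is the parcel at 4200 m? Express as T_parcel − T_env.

-5.43°C (parcel cooler than environment)

Parcel:
  1000 → 2900 m (dry, 9.7°C/km): ΔT = -9.7 × 1.9 = -18.43°C → T = -14.73°C
  2900 → 4200 m (saturated, 6°C/km): ΔT = -6 × 1.3 = -7.8°C → T = -22.53°C
Environment:
  1000 → 4200 m (environment, 6.5°C/km): ΔT = -6.5 × 3.2 = -20.8°C → T = -17.1°C
T_parcel − T_env = -22.53 − (-17.1) = -5.43°C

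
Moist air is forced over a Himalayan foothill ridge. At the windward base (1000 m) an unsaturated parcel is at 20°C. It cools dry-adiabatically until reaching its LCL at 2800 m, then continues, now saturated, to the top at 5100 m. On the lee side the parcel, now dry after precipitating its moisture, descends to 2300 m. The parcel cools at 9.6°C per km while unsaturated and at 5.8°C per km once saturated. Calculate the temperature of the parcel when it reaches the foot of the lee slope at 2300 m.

16.26°C

1000–2800 m, dry: Δz = 1.8 km ⇒ ΔT = -17.28°C; T = 2.72°C
2800–5100 m, saturated: Δz = 2.3 km ⇒ ΔT = -13.34°C; T = -10.62°C
5100–2300 m, dry descent: Δz = 2.8 km ⇒ ΔT = +26.88°C; T = 16.26°C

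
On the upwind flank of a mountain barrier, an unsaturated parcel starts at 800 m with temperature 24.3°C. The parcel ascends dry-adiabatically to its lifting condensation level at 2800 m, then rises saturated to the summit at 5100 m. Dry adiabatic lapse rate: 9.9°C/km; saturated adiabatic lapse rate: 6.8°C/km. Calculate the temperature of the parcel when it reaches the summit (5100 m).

800 → 2800 m (dry, 9.9°C/km): ΔT = -9.9 × 2 = -19.8°C → T = 4.5°C
2800 → 5100 m (saturated, 6.8°C/km): ΔT = -6.8 × 2.3 = -15.64°C → T = -11.14°C

-11.14°C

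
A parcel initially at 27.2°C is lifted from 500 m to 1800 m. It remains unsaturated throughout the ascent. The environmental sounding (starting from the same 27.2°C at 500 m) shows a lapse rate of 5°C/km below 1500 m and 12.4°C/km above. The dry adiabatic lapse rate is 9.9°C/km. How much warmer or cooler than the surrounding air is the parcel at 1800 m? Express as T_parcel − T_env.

Parcel:
  From 500 m to 1800 m (dry): cools by 9.9 × 1.3 = 12.87°C, giving 14.33°C.
Environment:
  From 500 m to 1500 m (environment, lower layer): cools by 5 × 1 = 5°C, giving 22.2°C.
  From 1500 m to 1800 m (environment, upper layer): cools by 12.4 × 0.3 = 3.72°C, giving 18.48°C.
T_parcel − T_env = 14.33 − 18.48 = -4.15°C

-4.15°C (parcel cooler than environment)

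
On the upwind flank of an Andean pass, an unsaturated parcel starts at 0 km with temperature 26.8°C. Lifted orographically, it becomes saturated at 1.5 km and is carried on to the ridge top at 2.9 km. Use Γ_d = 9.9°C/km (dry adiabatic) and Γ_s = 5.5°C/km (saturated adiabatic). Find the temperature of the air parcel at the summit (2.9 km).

From 0 m to 1500 m (dry): cools by 9.9 × 1.5 = 14.85°C, giving 11.95°C.
From 1500 m to 2900 m (saturated): cools by 5.5 × 1.4 = 7.7°C, giving 4.25°C.

4.25°C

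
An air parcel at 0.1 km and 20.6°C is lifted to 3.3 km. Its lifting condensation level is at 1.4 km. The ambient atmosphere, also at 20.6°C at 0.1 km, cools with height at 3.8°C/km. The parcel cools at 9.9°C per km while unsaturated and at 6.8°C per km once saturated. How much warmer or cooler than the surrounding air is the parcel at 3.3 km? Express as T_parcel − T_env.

-13.63°C (parcel cooler than environment)

Parcel:
  100–1400 m, dry: Δz = 1.3 km ⇒ ΔT = -12.87°C; T = 7.73°C
  1400–3300 m, saturated: Δz = 1.9 km ⇒ ΔT = -12.92°C; T = -5.19°C
Environment:
  100–3300 m, environment: Δz = 3.2 km ⇒ ΔT = -12.16°C; T = 8.44°C
T_parcel − T_env = -5.19 − 8.44 = -13.63°C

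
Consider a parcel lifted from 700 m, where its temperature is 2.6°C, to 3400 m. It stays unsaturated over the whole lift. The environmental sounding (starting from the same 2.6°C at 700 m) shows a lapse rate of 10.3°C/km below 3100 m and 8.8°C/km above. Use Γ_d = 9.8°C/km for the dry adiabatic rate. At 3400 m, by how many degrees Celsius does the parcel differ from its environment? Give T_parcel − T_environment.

Parcel:
  From 700 m to 3400 m (dry): cools by 9.8 × 2.7 = 26.46°C, giving -23.86°C.
Environment:
  From 700 m to 3100 m (environment, lower layer): cools by 10.3 × 2.4 = 24.72°C, giving -22.12°C.
  From 3100 m to 3400 m (environment, upper layer): cools by 8.8 × 0.3 = 2.64°C, giving -24.76°C.
T_parcel − T_env = -23.86 − (-24.76) = +0.9°C

+0.9°C (parcel warmer than environment)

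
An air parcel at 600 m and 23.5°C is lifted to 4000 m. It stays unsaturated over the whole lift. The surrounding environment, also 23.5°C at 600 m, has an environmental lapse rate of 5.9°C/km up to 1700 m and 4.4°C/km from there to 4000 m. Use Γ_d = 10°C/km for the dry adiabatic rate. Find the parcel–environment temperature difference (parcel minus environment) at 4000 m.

-17.39°C (parcel cooler than environment)

Parcel:
  From 600 m to 4000 m (dry): cools by 10 × 3.4 = 34°C, giving -10.5°C.
Environment:
  From 600 m to 1700 m (environment, lower layer): cools by 5.9 × 1.1 = 6.49°C, giving 17.01°C.
  From 1700 m to 4000 m (environment, upper layer): cools by 4.4 × 2.3 = 10.12°C, giving 6.89°C.
T_parcel − T_env = -10.5 − 6.89 = -17.39°C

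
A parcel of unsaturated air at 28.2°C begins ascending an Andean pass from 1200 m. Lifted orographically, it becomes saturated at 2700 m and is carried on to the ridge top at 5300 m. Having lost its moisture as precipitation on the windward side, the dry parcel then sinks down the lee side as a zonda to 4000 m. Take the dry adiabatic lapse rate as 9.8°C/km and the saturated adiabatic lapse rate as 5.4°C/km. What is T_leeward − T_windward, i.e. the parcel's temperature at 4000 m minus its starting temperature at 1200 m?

From 1200 m to 2700 m (dry): cools by 9.8 × 1.5 = 14.7°C, giving 13.5°C.
From 2700 m to 5300 m (saturated): cools by 5.4 × 2.6 = 14.04°C, giving -0.54°C.
From 5300 m to 4000 m (dry descent): warms by 9.8 × 1.3 = 12.74°C, giving 12.2°C.
Net change vs windward start: 12.2 − 28.2 = -16°C

-16°C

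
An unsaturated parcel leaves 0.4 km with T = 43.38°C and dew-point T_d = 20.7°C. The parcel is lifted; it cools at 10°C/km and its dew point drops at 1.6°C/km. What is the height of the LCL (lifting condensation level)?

T and T_d converge at 10 − 1.6 = 8.4°C per km
Height above start = (43.38 − 20.7) / 8.4 = 2.7 km
LCL altitude = 400 m + 2700 m = 3100 m

3.1 km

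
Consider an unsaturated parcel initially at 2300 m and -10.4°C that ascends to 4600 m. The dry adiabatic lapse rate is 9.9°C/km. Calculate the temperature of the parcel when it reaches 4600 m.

-33.17°C

2300 → 4600 m (dry adiabatic, 9.9°C/km): ΔT = -9.9 × 2.3 = -22.77°C → T = -33.17°C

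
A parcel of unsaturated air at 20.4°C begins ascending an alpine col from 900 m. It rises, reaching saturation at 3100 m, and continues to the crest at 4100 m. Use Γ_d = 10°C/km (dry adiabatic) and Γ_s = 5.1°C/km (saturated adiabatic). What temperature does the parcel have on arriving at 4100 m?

From 900 m to 3100 m (dry): cools by 10 × 2.2 = 22°C, giving -1.6°C.
From 3100 m to 4100 m (saturated): cools by 5.1 × 1 = 5.1°C, giving -6.7°C.

-6.7°C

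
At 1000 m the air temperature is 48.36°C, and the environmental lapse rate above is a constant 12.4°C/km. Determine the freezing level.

Height above start = (48.36 − 0) / 12.4 = 3.9 km
Altitude = 1000 m + 3900 m = 4900 m

4900 m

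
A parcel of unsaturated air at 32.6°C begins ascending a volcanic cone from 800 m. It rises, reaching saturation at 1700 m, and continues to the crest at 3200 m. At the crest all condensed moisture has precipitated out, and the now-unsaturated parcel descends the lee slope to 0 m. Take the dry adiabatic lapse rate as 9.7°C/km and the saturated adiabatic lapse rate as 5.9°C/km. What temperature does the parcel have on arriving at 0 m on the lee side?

Dry to 1700 m: -9.7 × 0.9 km = -8.73°C, so T = 23.87°C.
Saturated to 3200 m: -5.9 × 1.5 km = -8.85°C, so T = 15.02°C.
Dry descent to 0 m: +9.7 × 3.2 km = +31.04°C, so T = 46.06°C.

46.06°C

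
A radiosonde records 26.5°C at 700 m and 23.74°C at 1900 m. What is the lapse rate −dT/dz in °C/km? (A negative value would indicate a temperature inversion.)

2.3°C/km

Γ = −ΔT/Δz = (26.5 − 23.74) / (1900 − 700) m
  = 2.76°C / 1.2 km = 2.3°C/km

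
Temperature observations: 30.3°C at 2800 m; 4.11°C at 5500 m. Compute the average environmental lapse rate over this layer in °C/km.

9.7°C/km

Γ = −ΔT/Δz = (30.3 − 4.11) / (5500 − 2800) m
  = 26.19°C / 2.7 km = 9.7°C/km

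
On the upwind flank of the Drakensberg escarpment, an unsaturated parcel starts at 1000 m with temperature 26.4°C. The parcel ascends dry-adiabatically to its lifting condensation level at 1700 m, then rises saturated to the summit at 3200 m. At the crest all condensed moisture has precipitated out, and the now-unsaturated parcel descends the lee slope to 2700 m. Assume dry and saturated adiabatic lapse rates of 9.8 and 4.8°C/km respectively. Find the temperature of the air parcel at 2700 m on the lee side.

17.24°C

1000 → 1700 m (dry, 9.8°C/km): ΔT = -9.8 × 0.7 = -6.86°C → T = 19.54°C
1700 → 3200 m (saturated, 4.8°C/km): ΔT = -4.8 × 1.5 = -7.2°C → T = 12.34°C
3200 → 2700 m (dry descent, 9.8°C/km): ΔT = +9.8 × 0.5 = +4.9°C → T = 17.24°C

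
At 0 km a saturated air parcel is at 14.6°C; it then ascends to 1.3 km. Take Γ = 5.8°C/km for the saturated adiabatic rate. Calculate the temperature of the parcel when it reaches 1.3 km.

7.06°C

0–1300 m, saturated adiabatic: Δz = 1.3 km ⇒ ΔT = -7.54°C; T = 7.06°C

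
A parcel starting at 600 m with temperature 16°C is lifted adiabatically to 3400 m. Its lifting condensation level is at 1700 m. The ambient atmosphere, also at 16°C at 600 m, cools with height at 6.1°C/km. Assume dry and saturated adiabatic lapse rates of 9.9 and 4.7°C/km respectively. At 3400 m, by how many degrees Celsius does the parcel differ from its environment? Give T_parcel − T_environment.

Parcel:
  From 600 m to 1700 m (dry): cools by 9.9 × 1.1 = 10.89°C, giving 5.11°C.
  From 1700 m to 3400 m (saturated): cools by 4.7 × 1.7 = 7.99°C, giving -2.88°C.
Environment:
  From 600 m to 3400 m (environment): cools by 6.1 × 2.8 = 17.08°C, giving -1.08°C.
T_parcel − T_env = -2.88 − (-1.08) = -1.8°C

-1.8°C (parcel cooler than environment)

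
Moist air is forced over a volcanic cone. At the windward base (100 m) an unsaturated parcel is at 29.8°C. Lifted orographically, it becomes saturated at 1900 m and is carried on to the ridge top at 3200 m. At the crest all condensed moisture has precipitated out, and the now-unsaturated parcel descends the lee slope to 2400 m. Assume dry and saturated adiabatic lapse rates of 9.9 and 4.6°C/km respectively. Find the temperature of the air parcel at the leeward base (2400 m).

100–1900 m, dry: Δz = 1.8 km ⇒ ΔT = -17.82°C; T = 11.98°C
1900–3200 m, saturated: Δz = 1.3 km ⇒ ΔT = -5.98°C; T = 6°C
3200–2400 m, dry descent: Δz = 0.8 km ⇒ ΔT = +7.92°C; T = 13.92°C

13.92°C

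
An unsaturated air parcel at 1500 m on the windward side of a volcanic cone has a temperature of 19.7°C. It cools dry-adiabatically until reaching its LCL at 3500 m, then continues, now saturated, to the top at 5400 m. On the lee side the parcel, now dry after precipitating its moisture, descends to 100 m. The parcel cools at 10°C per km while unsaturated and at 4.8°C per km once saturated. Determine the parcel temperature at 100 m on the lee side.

Dry to 3500 m: -10 × 2 km = -20°C, so T = -0.3°C.
Saturated to 5400 m: -4.8 × 1.9 km = -9.12°C, so T = -9.42°C.
Dry descent to 100 m: +10 × 5.3 km = +53°C, so T = 43.58°C.

43.58°C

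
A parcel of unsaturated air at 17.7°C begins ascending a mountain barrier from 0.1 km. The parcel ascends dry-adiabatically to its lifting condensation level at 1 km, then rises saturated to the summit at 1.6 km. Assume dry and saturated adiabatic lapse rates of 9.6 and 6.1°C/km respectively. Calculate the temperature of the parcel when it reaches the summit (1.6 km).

Dry to 1000 m: -9.6 × 0.9 km = -8.64°C, so T = 9.06°C.
Saturated to 1600 m: -6.1 × 0.6 km = -3.66°C, so T = 5.4°C.

5.4°C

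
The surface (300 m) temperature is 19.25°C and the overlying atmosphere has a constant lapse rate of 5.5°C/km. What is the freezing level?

3800 m

Height above start = (19.25 − 0) / 5.5 = 3.5 km
Altitude = 300 m + 3500 m = 3800 m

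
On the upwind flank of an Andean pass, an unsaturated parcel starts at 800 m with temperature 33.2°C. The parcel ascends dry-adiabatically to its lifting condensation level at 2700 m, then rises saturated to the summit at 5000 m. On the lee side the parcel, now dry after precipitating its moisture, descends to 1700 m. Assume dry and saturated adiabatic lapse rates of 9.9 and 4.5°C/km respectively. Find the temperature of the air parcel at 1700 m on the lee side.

36.71°C

From 800 m to 2700 m (dry): cools by 9.9 × 1.9 = 18.81°C, giving 14.39°C.
From 2700 m to 5000 m (saturated): cools by 4.5 × 2.3 = 10.35°C, giving 4.04°C.
From 5000 m to 1700 m (dry descent): warms by 9.9 × 3.3 = 32.67°C, giving 36.71°C.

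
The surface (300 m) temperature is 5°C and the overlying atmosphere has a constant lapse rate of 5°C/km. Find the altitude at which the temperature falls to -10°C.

3300 m

Height above start = (5 − (-10)) / 5 = 3 km
Altitude = 300 m + 3000 m = 3300 m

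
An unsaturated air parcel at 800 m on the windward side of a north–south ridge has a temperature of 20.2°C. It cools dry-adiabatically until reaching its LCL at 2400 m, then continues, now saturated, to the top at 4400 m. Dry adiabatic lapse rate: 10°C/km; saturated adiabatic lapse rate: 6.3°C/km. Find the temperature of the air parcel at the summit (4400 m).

800 → 2400 m (dry, 10°C/km): ΔT = -10 × 1.6 = -16°C → T = 4.2°C
2400 → 4400 m (saturated, 6.3°C/km): ΔT = -6.3 × 2 = -12.6°C → T = -8.4°C

-8.4°C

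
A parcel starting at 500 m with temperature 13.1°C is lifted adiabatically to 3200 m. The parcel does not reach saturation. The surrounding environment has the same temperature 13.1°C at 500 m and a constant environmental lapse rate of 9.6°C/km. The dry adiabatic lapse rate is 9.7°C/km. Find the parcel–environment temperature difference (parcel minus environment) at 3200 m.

Parcel:
  From 500 m to 3200 m (dry): cools by 9.7 × 2.7 = 26.19°C, giving -13.09°C.
Environment:
  From 500 m to 3200 m (environment): cools by 9.6 × 2.7 = 25.92°C, giving -12.82°C.
T_parcel − T_env = -13.09 − (-12.82) = -0.27°C

-0.27°C (parcel cooler than environment)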